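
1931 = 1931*1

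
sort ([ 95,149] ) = [ 95,149]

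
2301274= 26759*86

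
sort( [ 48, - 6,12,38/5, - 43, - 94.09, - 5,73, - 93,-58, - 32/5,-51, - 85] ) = [ - 94.09, - 93,-85, - 58, - 51 , - 43, - 32/5, - 6, - 5,38/5,12,48,73]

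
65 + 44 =109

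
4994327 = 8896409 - 3902082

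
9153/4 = 9153/4= 2288.25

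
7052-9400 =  - 2348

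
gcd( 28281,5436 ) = 3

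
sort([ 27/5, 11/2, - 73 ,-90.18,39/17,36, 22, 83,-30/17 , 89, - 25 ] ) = [ - 90.18  ,-73, - 25, - 30/17, 39/17, 27/5,11/2, 22, 36,83, 89] 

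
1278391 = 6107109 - 4828718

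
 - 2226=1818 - 4044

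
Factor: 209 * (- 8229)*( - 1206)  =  2^1*3^3 * 11^1*13^1*19^1 * 67^1*211^1 = 2074152366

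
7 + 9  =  16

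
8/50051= 8/50051=0.00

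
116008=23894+92114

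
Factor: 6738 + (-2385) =3^1*1451^1 = 4353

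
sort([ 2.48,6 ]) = [ 2.48,6 ]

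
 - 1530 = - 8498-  - 6968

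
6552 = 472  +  6080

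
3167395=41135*77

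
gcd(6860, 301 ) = 7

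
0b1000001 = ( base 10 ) 65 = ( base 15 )45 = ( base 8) 101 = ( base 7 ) 122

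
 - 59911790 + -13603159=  - 73514949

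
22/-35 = -1 + 13/35 = - 0.63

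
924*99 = 91476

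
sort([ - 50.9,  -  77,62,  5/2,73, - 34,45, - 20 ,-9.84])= [  -  77, - 50.9,-34,-20,- 9.84 , 5/2 , 45,62,  73]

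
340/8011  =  340/8011 = 0.04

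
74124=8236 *9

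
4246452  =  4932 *861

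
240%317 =240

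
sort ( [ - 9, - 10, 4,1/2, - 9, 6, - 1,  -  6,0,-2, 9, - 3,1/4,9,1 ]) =[- 10,-9,-9, - 6, -3, - 2, - 1 , 0, 1/4, 1/2,1,4, 6,  9,9] 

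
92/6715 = 92/6715  =  0.01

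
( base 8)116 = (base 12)66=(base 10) 78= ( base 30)2i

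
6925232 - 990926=5934306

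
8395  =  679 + 7716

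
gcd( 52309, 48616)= 1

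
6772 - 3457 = 3315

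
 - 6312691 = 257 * ( - 24563 ) 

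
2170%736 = 698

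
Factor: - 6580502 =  - 2^1 * 479^1*6869^1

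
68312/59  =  1157+49/59   =  1157.83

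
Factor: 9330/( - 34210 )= -3/11 = - 3^1*11^(- 1)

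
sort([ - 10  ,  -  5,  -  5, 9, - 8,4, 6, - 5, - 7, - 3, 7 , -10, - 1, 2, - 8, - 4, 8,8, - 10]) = [  -  10, - 10, - 10, - 8, - 8 , - 7, -5, - 5, - 5, - 4, - 3 ,-1,2,4 , 6, 7,8, 8,9] 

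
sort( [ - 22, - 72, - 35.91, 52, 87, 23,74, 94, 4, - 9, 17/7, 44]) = [ - 72,  -  35.91, - 22,-9,  17/7, 4, 23,44, 52,74 , 87,94 ]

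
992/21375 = 992/21375 = 0.05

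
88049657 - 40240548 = 47809109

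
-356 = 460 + - 816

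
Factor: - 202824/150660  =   - 626/465 = - 2^1*3^(- 1)*5^( - 1)*31^(-1 )*313^1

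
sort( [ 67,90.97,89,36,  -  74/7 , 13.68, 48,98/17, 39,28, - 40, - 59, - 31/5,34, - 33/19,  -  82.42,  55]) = [-82.42, -59, - 40, - 74/7,-31/5,-33/19, 98/17, 13.68, 28,34,36,  39,48, 55,67,89,90.97] 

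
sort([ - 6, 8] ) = [ - 6, 8 ]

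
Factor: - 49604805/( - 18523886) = 2^( - 1 )*3^6*5^1 * 31^1*439^1*9261943^( - 1 )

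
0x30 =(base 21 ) 26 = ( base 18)2C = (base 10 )48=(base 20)28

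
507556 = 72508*7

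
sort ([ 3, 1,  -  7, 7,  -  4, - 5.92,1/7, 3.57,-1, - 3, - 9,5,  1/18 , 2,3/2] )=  [ -9,-7,-5.92, - 4, - 3, - 1,1/18 , 1/7, 1, 3/2, 2,3, 3.57,5,7] 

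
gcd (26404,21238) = 574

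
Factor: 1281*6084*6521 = 2^2*3^3  *7^1*13^2*61^1*6521^1 =50822091684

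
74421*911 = 67797531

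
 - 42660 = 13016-55676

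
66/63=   22/21 =1.05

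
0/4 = 0  =  0.00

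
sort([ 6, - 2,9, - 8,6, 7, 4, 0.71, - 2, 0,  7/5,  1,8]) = [ - 8, - 2, - 2, 0,0.71, 1,7/5, 4, 6, 6,7, 8, 9 ] 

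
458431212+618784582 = 1077215794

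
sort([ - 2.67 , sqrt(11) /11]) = [ - 2.67 , sqrt(11 )/11 ]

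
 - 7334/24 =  - 306 + 5/12= - 305.58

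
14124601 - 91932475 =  - 77807874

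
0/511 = 0= 0.00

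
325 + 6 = 331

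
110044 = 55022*2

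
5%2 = 1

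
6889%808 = 425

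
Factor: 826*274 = 226324 = 2^2*7^1*59^1*137^1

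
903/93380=129/13340=0.01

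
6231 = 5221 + 1010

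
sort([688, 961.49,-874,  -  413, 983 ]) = [ - 874, - 413, 688,961.49, 983] 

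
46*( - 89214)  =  - 4103844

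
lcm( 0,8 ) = 0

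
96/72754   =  48/36377=0.00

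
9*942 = 8478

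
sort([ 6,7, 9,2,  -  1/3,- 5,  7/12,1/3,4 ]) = [ - 5,-1/3 , 1/3,7/12,2, 4,  6,  7,9] 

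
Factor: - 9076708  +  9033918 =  - 2^1*5^1*11^1 * 389^1 =- 42790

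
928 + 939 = 1867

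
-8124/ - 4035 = 2+18/1345 =2.01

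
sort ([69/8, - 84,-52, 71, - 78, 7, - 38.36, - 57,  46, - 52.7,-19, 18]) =[ - 84 , - 78, - 57,-52.7,- 52, - 38.36,-19,7,69/8,18, 46, 71 ] 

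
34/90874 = 17/45437 = 0.00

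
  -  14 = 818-832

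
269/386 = 269/386=0.70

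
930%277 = 99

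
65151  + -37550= 27601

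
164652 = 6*27442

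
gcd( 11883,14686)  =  1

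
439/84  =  5+19/84 = 5.23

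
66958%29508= 7942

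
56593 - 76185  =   - 19592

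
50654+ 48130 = 98784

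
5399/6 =5399/6 = 899.83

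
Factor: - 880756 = - 2^2 *220189^1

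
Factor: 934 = 2^1*467^1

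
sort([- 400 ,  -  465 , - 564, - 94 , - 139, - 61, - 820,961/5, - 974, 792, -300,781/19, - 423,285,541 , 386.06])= [  -  974, - 820 , - 564, - 465, - 423  , -400, - 300,-139,-94,- 61, 781/19, 961/5,285, 386.06,541, 792 ] 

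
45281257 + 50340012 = 95621269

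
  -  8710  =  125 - 8835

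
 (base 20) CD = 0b11111101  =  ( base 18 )E1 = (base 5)2003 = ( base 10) 253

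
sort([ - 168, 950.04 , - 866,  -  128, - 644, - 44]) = [  -  866, - 644, - 168, - 128,-44, 950.04]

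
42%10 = 2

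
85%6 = 1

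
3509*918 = 3221262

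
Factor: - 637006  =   - 2^1*318503^1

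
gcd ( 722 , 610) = 2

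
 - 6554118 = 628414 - 7182532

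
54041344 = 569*94976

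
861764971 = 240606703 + 621158268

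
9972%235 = 102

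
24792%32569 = 24792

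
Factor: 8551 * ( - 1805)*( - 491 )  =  7578366505= 5^1*17^1*19^2*491^1 * 503^1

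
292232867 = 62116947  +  230115920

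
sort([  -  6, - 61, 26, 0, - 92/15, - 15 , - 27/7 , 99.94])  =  [ - 61, - 15, - 92/15 , - 6, - 27/7,0, 26, 99.94 ] 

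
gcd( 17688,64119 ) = 2211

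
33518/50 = 16759/25= 670.36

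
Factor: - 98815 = - 5^1*19763^1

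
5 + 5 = 10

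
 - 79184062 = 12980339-92164401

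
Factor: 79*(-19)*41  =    -  19^1*41^1*79^1 = -61541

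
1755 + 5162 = 6917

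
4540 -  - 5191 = 9731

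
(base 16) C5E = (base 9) 4307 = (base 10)3166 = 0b110001011110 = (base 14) 1222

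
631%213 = 205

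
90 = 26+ 64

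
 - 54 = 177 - 231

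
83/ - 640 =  - 1 + 557/640 = - 0.13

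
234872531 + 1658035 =236530566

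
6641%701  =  332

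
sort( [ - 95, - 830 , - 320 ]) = [ - 830, - 320, - 95] 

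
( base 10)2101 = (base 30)2A1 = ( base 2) 100000110101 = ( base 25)391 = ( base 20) 551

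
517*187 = 96679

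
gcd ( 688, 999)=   1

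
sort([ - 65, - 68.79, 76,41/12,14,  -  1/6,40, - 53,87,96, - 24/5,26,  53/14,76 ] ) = [ - 68.79, -65, - 53, - 24/5, - 1/6, 41/12, 53/14 , 14,26, 40,76, 76,  87,96] 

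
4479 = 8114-3635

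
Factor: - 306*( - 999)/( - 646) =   -  8991/19   =  - 3^5*19^(  -  1) * 37^1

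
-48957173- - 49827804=870631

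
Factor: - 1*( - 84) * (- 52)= - 2^4*3^1*7^1*13^1= - 4368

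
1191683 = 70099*17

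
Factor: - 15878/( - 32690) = 17/35=5^( - 1)*7^( - 1) * 17^1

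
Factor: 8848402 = 2^1*37^1*109^1*1097^1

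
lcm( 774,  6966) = 6966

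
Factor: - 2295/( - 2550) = 2^(- 1)*3^2*5^( - 1) = 9/10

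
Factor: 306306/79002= 3^( - 1 )* 13^1*17^1*19^( - 1)=221/57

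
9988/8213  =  9988/8213=1.22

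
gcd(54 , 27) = 27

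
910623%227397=1035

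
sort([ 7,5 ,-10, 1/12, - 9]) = [ - 10, - 9, 1/12, 5, 7]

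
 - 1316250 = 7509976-8826226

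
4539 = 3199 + 1340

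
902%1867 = 902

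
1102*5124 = 5646648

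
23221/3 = 7740 + 1/3 = 7740.33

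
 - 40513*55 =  - 2228215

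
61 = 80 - 19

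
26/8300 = 13/4150=   0.00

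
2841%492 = 381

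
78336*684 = 53581824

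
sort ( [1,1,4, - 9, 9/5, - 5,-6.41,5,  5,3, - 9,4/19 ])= [ - 9, - 9 , - 6.41, - 5,4/19, 1,1 , 9/5, 3,4, 5,5]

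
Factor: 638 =2^1*11^1*29^1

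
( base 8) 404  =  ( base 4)10010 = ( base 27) 9H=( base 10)260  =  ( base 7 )521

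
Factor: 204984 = 2^3*3^3*13^1*73^1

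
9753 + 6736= 16489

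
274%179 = 95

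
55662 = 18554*3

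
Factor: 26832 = 2^4*3^1*13^1 * 43^1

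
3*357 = 1071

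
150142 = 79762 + 70380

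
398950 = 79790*5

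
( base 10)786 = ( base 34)N4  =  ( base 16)312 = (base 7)2202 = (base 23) 1b4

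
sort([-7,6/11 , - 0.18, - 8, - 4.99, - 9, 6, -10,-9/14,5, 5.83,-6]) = [ - 10 , - 9, - 8, - 7,-6, - 4.99,  -  9/14, - 0.18,6/11 , 5,5.83,  6 ]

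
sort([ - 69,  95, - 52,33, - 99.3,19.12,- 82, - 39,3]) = [-99.3,-82, - 69 , - 52,-39, 3,19.12,  33,95] 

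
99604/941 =105 + 799/941 = 105.85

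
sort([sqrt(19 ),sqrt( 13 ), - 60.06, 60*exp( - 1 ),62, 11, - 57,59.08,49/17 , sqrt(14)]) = [  -  60.06,  -  57,  49/17 , sqrt(13 ),  sqrt(14), sqrt (19), 11,60 * exp( - 1), 59.08,62 ]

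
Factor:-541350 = -2^1*3^3*5^2*401^1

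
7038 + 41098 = 48136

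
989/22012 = 989/22012=0.04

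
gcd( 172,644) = 4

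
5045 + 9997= 15042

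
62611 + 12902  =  75513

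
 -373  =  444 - 817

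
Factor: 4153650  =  2^1*3^1*5^2*27691^1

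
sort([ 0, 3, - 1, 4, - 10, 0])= [-10, - 1, 0, 0,3, 4] 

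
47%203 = 47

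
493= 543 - 50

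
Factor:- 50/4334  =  -25/2167=-5^2* 11^ (-1 )*197^(-1 )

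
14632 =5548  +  9084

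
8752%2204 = 2140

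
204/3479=204/3479=0.06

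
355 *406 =144130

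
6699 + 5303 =12002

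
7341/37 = 198+15/37 = 198.41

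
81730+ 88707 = 170437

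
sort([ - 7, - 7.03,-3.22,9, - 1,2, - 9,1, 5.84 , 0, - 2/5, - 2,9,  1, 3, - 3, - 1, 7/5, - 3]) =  [-9, - 7.03, - 7, - 3.22, - 3, - 3,  -  2,-1, - 1, - 2/5,0,1,1 , 7/5, 2, 3,  5.84  ,  9, 9 ] 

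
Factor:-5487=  - 3^1*31^1*59^1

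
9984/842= 4992/421 = 11.86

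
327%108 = 3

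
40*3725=149000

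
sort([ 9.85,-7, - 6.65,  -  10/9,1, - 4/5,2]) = [-7, - 6.65,- 10/9, - 4/5,1,2, 9.85 ]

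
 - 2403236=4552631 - 6955867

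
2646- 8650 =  - 6004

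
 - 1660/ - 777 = 1660/777  =  2.14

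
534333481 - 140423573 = 393909908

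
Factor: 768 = 2^8*3^1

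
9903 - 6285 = 3618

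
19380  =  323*60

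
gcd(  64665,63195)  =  15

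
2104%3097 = 2104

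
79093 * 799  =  63195307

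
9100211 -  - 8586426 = 17686637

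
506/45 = 11 + 11/45 = 11.24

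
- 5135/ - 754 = 395/58 = 6.81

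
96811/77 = 8801/7= 1257.29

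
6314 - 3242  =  3072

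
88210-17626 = 70584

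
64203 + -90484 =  -26281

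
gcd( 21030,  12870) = 30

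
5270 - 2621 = 2649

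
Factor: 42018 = 2^1*3^1*47^1 * 149^1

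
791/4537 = 791/4537  =  0.17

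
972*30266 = 29418552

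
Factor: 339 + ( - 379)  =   - 2^3*5^1 = - 40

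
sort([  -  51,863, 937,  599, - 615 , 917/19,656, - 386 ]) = [- 615, - 386,-51, 917/19,  599 , 656,  863 , 937 ]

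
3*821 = 2463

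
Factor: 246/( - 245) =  - 2^1 * 3^1*5^(-1 )*7^( -2 ) * 41^1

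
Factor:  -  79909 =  - 41^1*1949^1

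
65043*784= 50993712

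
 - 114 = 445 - 559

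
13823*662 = 9150826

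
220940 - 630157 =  - 409217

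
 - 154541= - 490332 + 335791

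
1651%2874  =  1651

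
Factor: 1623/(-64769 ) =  - 3^1* 239^ ( - 1)*271^( - 1 )*541^1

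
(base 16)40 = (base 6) 144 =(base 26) 2c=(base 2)1000000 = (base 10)64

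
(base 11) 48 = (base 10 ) 52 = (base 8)64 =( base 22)28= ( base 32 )1K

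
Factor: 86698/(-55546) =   -  43349/27773 = -67^1*647^1 * 27773^(-1)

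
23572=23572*1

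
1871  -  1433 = 438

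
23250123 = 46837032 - 23586909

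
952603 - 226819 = 725784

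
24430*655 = 16001650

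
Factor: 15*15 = 225 = 3^2 * 5^2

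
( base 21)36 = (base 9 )76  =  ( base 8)105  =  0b1000101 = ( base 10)69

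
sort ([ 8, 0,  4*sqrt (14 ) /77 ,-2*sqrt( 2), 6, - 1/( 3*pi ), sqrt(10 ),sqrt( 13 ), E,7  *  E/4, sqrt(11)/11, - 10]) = [  -  10, - 2*sqrt(2), - 1/(3*pi),  0, 4*sqrt(14)/77,sqrt( 11 ) /11,E, sqrt(10), sqrt(13), 7*E/4, 6 , 8]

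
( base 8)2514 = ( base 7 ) 3645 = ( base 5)20411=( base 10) 1356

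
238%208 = 30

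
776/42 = 388/21 = 18.48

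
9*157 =1413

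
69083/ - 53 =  - 1304 +29/53 = - 1303.45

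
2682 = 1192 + 1490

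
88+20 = 108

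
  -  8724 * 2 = -17448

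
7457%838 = 753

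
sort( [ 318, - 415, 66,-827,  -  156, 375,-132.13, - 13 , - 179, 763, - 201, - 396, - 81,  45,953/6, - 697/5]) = [ - 827, - 415, - 396, -201,-179, - 156,  -  697/5, - 132.13, - 81,- 13, 45, 66,  953/6, 318, 375,763 ]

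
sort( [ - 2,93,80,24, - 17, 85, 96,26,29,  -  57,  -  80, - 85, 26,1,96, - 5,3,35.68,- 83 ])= [  -  85, - 83 , - 80, - 57, - 17, - 5, - 2 , 1,3,24,  26,26 , 29,35.68,80,85, 93,  96,96]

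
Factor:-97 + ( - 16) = -113^1 = -113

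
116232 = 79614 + 36618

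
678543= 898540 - 219997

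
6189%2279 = 1631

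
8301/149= 55 +106/149=55.71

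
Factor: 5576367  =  3^1*19^3*271^1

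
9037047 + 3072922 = 12109969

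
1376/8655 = 1376/8655 = 0.16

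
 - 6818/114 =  - 60+11/57 =- 59.81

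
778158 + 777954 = 1556112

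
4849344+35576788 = 40426132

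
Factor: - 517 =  - 11^1*47^1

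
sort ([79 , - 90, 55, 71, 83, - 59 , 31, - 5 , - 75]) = [-90, - 75, - 59,-5,31,55,71,79, 83]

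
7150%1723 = 258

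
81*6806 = 551286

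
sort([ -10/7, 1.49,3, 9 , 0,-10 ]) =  [ - 10, - 10/7, 0,1.49,3,9]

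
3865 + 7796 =11661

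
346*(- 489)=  - 169194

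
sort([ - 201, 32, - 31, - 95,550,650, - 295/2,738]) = [ - 201, - 295/2 , - 95, - 31,32,550,650, 738] 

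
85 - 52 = 33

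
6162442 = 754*8173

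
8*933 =7464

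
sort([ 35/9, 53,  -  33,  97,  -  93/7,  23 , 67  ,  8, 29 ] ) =[-33, - 93/7, 35/9,8, 23, 29,53,67, 97] 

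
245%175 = 70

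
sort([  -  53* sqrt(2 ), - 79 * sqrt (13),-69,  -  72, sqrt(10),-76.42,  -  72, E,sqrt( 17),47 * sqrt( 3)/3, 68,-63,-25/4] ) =[-79*sqrt(13), - 76.42,  -  53 * sqrt( 2 ), - 72, - 72, - 69, - 63, - 25/4,E,sqrt (10 ),sqrt ( 17),47*sqrt( 3) /3,68] 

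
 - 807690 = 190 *( - 4251)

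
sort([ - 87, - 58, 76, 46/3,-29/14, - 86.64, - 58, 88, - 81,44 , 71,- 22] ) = [ - 87,-86.64, - 81,-58,-58,- 22, - 29/14, 46/3, 44, 71,76,88] 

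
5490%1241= 526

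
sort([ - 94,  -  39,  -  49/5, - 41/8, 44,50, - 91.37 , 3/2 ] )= [ -94,-91.37, - 39, - 49/5, - 41/8,3/2, 44, 50 ]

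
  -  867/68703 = - 289/22901  =  - 0.01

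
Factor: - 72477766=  - 2^1*17^1 * 2131699^1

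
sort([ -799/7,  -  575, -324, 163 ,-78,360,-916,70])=[ - 916,  -  575,  -  324 ,-799/7, - 78, 70,163, 360 ]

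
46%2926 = 46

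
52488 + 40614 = 93102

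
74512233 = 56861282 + 17650951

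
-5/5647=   -  1  +  5642/5647=-  0.00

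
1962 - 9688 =-7726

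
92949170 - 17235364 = 75713806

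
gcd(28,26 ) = 2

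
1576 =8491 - 6915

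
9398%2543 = 1769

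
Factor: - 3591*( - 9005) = 3^3*5^1 * 7^1*19^1*1801^1  =  32336955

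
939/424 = 939/424 = 2.21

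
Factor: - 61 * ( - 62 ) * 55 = 2^1*5^1*11^1 * 31^1*61^1 = 208010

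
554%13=8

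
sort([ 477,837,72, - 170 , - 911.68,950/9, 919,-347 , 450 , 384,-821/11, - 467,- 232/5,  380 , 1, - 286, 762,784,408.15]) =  [ - 911.68  , - 467, - 347, - 286, - 170, - 821/11,  -  232/5,  1,72,950/9,380,384,408.15,450,  477, 762, 784,837,919] 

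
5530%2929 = 2601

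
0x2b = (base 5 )133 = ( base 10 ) 43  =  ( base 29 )1e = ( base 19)25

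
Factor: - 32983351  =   - 1481^1*22271^1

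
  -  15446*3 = -46338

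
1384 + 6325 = 7709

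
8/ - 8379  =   - 1 + 8371/8379 = - 0.00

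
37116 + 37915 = 75031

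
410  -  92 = 318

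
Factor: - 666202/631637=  - 2^1*191^( - 1 )*3307^( - 1)*333101^1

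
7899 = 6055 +1844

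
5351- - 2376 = 7727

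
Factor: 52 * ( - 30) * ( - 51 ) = 79560 = 2^3*3^2* 5^1*13^1*17^1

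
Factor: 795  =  3^1 *5^1 *53^1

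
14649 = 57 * 257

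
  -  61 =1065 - 1126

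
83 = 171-88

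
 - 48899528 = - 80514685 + 31615157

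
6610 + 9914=16524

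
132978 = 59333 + 73645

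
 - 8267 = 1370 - 9637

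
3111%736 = 167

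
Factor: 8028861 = 3^1 * 1399^1*1913^1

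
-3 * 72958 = -218874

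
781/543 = 781/543=1.44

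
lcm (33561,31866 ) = 3154734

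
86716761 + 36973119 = 123689880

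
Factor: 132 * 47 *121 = 750684=2^2*3^1*11^3*47^1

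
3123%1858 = 1265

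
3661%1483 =695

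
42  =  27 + 15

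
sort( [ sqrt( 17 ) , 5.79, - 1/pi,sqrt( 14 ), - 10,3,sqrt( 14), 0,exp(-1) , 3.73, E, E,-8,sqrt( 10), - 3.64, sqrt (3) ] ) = [ - 10, - 8, - 3.64,-1/pi,0,  exp( - 1 ), sqrt( 3), E, E,3, sqrt(10 ), 3.73,sqrt( 14 ), sqrt( 14), sqrt( 17), 5.79 ] 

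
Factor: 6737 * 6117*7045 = 290326063305 = 3^1*5^1*1409^1 *2039^1*6737^1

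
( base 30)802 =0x1c22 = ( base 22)EJ8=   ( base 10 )7202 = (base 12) 4202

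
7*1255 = 8785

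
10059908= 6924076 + 3135832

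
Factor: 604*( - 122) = -73688 = - 2^3*61^1*151^1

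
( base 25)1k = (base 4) 231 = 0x2D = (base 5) 140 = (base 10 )45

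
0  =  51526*0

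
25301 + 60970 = 86271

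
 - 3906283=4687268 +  - 8593551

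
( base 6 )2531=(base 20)1bb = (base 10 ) 631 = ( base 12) 447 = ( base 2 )1001110111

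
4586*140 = 642040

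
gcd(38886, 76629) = 3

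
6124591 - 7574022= - 1449431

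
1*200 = 200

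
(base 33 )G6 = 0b1000010110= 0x216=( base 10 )534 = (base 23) 105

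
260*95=24700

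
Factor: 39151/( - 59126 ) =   -  2^(  -  1)*7^2*37^( -1) = -49/74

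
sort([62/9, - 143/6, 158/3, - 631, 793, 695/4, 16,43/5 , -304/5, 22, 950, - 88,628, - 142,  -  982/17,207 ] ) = [-631, - 142, - 88, -304/5, - 982/17, - 143/6, 62/9, 43/5, 16,  22,  158/3, 695/4,207,628, 793, 950] 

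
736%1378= 736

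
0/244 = 0 = 0.00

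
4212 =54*78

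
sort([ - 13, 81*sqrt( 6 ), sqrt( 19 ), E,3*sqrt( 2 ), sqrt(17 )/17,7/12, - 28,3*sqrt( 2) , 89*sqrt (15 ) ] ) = [ - 28, - 13,  sqrt( 17)/17 , 7/12, E, 3*sqrt( 2), 3*sqrt(2), sqrt(19), 81*sqrt(6 ), 89*sqrt( 15 )]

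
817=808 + 9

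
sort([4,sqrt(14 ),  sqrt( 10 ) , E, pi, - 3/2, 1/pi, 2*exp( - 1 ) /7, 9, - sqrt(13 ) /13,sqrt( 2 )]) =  [ - 3/2,  -  sqrt( 13)/13,2*exp(- 1) /7, 1/pi,sqrt(2),E,pi, sqrt( 10),  sqrt( 14), 4, 9]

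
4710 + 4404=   9114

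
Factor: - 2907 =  - 3^2*17^1*19^1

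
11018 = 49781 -38763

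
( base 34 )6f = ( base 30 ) 79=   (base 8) 333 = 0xdb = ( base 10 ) 219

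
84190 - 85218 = -1028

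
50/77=50/77 = 0.65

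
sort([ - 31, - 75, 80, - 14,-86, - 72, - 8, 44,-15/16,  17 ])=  [ - 86,-75, - 72 ,-31, - 14, -8 , - 15/16,  17, 44, 80 ] 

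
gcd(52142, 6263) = 1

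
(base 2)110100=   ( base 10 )52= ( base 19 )2E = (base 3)1221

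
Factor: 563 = 563^1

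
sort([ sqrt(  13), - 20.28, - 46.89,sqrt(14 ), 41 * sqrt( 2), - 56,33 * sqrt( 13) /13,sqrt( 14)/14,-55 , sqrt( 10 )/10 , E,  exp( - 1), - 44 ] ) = [ - 56, - 55, - 46.89, - 44,-20.28,sqrt( 14 ) /14,sqrt(10)/10,exp( -1),E, sqrt( 13 ), sqrt( 14 ),33*sqrt( 13 ) /13, 41*sqrt ( 2)] 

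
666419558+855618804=1522038362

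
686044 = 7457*92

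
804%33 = 12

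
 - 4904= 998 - 5902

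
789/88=8 + 85/88=8.97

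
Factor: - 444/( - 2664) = 2^( - 1)*3^( - 1) = 1/6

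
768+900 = 1668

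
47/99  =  47/99= 0.47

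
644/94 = 6  +  40/47 = 6.85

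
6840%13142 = 6840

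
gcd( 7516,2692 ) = 4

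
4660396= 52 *89623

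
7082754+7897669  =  14980423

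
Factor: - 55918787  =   - 719^1 * 77773^1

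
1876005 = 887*2115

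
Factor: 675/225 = 3 = 3^1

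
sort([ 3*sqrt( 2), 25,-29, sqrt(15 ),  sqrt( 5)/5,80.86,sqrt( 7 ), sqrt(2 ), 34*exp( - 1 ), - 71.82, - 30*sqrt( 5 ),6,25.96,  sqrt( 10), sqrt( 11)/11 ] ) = [ - 71.82, - 30 * sqrt( 5 ), - 29,sqrt( 11 )/11,  sqrt(  5 )/5,sqrt( 2),  sqrt( 7),  sqrt(10 ),sqrt(15),3*sqrt(2), 6,  34*exp(-1) , 25,  25.96, 80.86]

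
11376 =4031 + 7345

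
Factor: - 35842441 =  - 23^1*59^1*61^1*433^1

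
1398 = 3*466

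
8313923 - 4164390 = 4149533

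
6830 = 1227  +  5603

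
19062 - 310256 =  - 291194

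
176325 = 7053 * 25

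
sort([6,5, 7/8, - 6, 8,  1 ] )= [ - 6, 7/8 , 1 , 5,6 , 8] 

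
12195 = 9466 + 2729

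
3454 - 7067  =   - 3613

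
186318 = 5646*33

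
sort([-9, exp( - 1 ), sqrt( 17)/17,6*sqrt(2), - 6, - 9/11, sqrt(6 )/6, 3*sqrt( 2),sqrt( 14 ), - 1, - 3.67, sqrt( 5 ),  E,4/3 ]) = [  -  9,  -  6, - 3.67, - 1, - 9/11, sqrt( 17 )/17 , exp( - 1), sqrt( 6) /6 , 4/3,  sqrt( 5 ) , E,sqrt( 14 ), 3*sqrt(2 ),6  *  sqrt(2 )]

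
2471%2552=2471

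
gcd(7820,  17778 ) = 2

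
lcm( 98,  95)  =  9310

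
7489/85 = 7489/85 = 88.11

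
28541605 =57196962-28655357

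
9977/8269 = 1 + 1708/8269 = 1.21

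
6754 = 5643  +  1111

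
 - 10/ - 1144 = 5/572 =0.01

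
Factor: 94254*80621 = 7598851734= 2^1* 3^1*23^1*683^1*80621^1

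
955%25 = 5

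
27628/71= 389 + 9/71 = 389.13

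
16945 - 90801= - 73856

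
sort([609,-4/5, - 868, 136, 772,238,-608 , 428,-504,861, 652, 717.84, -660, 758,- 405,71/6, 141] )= [ - 868 , - 660,-608, - 504, - 405  ,-4/5, 71/6, 136,  141,238,428,609 , 652, 717.84,758,772,861 ]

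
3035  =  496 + 2539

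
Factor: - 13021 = - 29^1*449^1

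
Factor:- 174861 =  - 3^2*19429^1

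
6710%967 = 908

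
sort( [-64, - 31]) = [ - 64, - 31]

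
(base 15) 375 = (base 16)311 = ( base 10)785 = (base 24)18H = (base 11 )654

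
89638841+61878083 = 151516924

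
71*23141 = 1643011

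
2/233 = 2/233=0.01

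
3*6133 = 18399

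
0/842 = 0=0.00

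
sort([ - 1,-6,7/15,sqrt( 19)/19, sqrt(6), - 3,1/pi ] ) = [ - 6, - 3, - 1, sqrt(19) /19, 1/pi,7/15, sqrt( 6) ] 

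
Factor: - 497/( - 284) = 7/4 = 2^( - 2 ) * 7^1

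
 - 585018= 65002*( - 9 ) 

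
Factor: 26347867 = 7^1*13^1*139^1*2083^1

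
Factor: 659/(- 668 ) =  - 2^( - 2)*167^(-1)*659^1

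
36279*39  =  1414881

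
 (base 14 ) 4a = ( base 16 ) 42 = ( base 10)66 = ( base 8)102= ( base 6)150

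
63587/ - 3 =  - 21196+ 1/3 = - 21195.67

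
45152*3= 135456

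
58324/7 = 8332 = 8332.00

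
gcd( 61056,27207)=9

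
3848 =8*481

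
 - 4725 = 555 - 5280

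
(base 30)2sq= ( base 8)5152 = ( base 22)5B4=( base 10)2666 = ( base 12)1662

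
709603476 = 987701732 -278098256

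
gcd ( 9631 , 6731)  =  1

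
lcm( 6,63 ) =126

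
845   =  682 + 163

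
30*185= 5550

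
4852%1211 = 8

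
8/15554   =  4/7777 = 0.00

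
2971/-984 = -2971/984 = - 3.02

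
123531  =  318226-194695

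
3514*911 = 3201254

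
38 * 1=38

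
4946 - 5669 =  - 723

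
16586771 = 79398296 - 62811525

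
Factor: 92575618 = 2^1 * 47^1*984847^1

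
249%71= 36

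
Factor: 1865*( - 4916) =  - 2^2*5^1*373^1*1229^1  =  - 9168340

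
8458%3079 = 2300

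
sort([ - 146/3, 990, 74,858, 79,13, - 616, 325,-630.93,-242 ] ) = [-630.93,-616, - 242, - 146/3,13,  74, 79,325,  858,990 ] 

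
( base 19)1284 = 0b1111000111001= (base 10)7737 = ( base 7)31362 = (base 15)245c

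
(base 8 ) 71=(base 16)39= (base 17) 36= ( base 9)63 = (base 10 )57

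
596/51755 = 596/51755=0.01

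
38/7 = 5+3/7 = 5.43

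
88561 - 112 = 88449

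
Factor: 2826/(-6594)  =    -  3^1*7^(- 1) = -3/7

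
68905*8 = 551240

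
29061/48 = 605 + 7/16 = 605.44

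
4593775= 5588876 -995101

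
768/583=768/583 = 1.32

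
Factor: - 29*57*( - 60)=99180 = 2^2 * 3^2 * 5^1*19^1 * 29^1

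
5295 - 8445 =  - 3150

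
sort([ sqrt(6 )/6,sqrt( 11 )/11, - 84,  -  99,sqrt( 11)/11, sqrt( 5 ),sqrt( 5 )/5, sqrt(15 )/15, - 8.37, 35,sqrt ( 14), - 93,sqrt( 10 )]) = [- 99,-93, - 84,-8.37,sqrt(15 )/15,  sqrt(11 ) /11,sqrt(11 )/11,sqrt( 6)/6,sqrt ( 5 )/5,sqrt( 5 ),sqrt( 10), sqrt(14),35]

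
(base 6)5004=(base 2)10000111100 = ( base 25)1I9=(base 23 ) 213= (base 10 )1084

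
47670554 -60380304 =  - 12709750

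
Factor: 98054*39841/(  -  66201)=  -3906569414/66201 = -2^1*3^(- 1 )*11^1 * 4457^1*22067^( - 1 )*39841^1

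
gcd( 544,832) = 32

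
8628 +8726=17354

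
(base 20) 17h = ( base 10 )557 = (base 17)1FD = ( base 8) 1055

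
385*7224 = 2781240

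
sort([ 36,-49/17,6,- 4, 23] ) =[ - 4,  -  49/17, 6 , 23, 36 ]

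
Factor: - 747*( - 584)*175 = 2^3*3^2*5^2*7^1*73^1* 83^1=76343400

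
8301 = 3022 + 5279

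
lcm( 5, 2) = 10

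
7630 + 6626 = 14256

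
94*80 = 7520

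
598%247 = 104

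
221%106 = 9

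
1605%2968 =1605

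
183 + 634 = 817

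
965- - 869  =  1834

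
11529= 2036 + 9493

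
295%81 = 52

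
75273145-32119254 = 43153891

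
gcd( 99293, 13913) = 1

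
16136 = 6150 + 9986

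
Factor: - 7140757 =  - 13^2*29^1*31^1*47^1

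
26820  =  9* 2980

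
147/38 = 3  +  33/38 = 3.87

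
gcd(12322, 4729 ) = 1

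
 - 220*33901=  - 7458220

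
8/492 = 2/123 = 0.02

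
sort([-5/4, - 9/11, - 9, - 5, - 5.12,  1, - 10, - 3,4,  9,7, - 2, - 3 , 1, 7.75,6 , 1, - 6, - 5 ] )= [-10, - 9, - 6,-5.12, - 5, - 5, - 3, - 3, - 2,-5/4, - 9/11, 1, 1, 1 , 4,  6, 7, 7.75, 9] 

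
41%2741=41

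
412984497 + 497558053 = 910542550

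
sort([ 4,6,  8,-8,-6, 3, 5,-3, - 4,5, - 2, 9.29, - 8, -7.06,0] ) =[ - 8, - 8, - 7.06, - 6, - 4,-3, - 2,0, 3, 4,5, 5,  6,8,9.29] 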